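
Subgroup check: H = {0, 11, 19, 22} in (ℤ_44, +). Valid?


Subgroup test for H = {0, 11, 19, 22} in (ℤ_44, +):
(1) 0 ∈ H? Yes
(2) Closure: for all a,b ∈ H, (a+b) mod 44 ∈ H? No  [counterexample: 11 + 19 = 30 ∉ H]
(3) Inverses: for all a ∈ H, -a mod 44 ∈ H? No

No, H is not a subgroup of ℤ_44


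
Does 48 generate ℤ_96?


g generates ℤ_n iff gcd(g, n) = 1
gcd(48, 96) = 48
Since gcd = 48 ≠ 1, ⟨48⟩ has order 2 < 96, so 48 is not a generator.

No, 48 does not generate ℤ_96


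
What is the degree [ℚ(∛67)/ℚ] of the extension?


∛67 has minimal polynomial x³ - 67 (irreducible over ℚ since 67 is not a perfect cube)

[ℚ(∛67)/ℚ] = 3


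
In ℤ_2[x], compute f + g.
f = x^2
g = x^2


Add coefficients mod 2:
x^0: 0 + 0 = 0 (mod 2)
x^1: 0 + 0 = 0 (mod 2)
x^2: 1 + 1 = 0 (mod 2)
Result: 0

f + g = 0


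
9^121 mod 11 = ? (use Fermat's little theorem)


Fermat's little theorem: if p is prime and gcd(a,p)=1, then a^(p-1) ≡ 1 (mod p)
p = 11 is prime, gcd(9,11) = 1
Reduce exponent: 121 mod 10 = 1
So 9^121 ≡ 9^1 (mod 11)
9^1 mod 11 = 9

9^121 ≡ 9 (mod 11)


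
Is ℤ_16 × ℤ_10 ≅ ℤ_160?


Comparing ℤ_16 × ℤ_10 and ℤ_160:
gcd(16,10) = 2 ≠ 1. Max element order in ℤ_16×ℤ_10 is lcm(16,10) = 80 < 160, so it has no element of order 160

No, ℤ_16 × ℤ_10 ≇ ℤ_160


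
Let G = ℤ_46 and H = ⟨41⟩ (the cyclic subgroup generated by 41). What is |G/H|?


|⟨41⟩| = n / gcd(41, 46) = 46 / 1 = 46
H is normal (ℤ_46 is abelian).
|G/H| = |G| / |H| = 46 / 46 = 1

|G/H| = 1


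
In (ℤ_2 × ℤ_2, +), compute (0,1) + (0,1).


Operation: componentwise addition mod (2, 2)
(0,1) + (0,1) = ((a₁+b₁) mod 2, (a₂+b₂) mod 2) with a = (0,1), b = (0,1)

(0,1) + (0,1) = (0,0)


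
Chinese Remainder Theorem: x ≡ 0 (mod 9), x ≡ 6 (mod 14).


m₁ = 9, m₂ = 14, gcd = 1, so CRT applies. M = m₁·m₂ = 126
Let M₁ = M/m₁ = 14, M₂ = M/m₂ = 9
Find y₁ ≡ M₁⁻¹ (mod m₁): 14⁻¹ ≡ 2 (mod 9)
Find y₂ ≡ M₂⁻¹ (mod m₂): 9⁻¹ ≡ 11 (mod 14)
x = a₁·M₁·y₁ + a₂·M₂·y₂ = 0·14·2 + 6·9·11 = 594
Reduce mod 126: x ≡ 90
Check: 90 mod 9 = 0 ✓, 90 mod 14 = 6 ✓

x ≡ 90 (mod 126)


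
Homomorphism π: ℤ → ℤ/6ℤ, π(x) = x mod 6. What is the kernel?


Kernel = preimage of identity
ker(π) = multiples of 6 = 6ℤ

ker(π) = 6ℤ


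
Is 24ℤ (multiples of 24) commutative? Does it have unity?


24ℤ is a commutative ring under +,× but has no multiplicative identity (1 ∉ 24ℤ); it has no zero divisors, but without unity it is not an integral domain
Commutative: Yes
Integral domain: No
Has unity: No

24ℤ (multiples of 24): Commutative=Yes, Unity=No


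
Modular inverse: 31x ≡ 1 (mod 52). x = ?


Use the extended Euclidean algorithm to write 1 = 31·s + 52·t; then s mod 52 is the inverse.
Euclidean algorithm:
  31 = 0·52 + 31
  52 = 1·31 + 21
  31 = 1·21 + 10
  21 = 2·10 + 1
  10 = 10·1 + 0
gcd(31,52) = 1
Back-substitution gives: 31·(-5) + 52·(3) = 1
So 31⁻¹ ≡ -5 ≡ 47 (mod 52)
Check: 31 × 47 = 1457 ≡ 1 (mod 52) ✓

31⁻¹ ≡ 47 (mod 52)


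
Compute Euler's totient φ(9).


φ(n) = count of k ∈ {1,...,n} with gcd(k,n)=1
Coprimes to 9: {1, 2, 4, 5, 7, 8}
Count: 6

φ(9) = 6


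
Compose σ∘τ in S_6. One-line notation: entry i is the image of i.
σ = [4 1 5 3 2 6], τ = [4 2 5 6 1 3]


σ∘τ: apply τ first, then σ
1 →τ 4 →σ 3
2 →τ 2 →σ 1
3 →τ 5 →σ 2
4 →τ 6 →σ 6
5 →τ 1 →σ 4
6 →τ 3 →σ 5

σ∘τ = [3 1 2 6 4 5]


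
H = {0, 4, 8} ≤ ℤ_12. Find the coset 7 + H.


7 + H = {7 + h (mod 12) : h ∈ H}
7+0=7, 7+4=11, 7+8=3
7 + H = {3, 7, 11} = 3 + H

7 + H = {3, 7, 11}


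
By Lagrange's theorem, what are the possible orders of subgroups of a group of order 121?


Lagrange's theorem: |H| divides |G|
|G| = 121
Divisors of 121: 1, 11, 121

Possible subgroup orders: {1, 11, 121}


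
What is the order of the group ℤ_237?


ℤ_n has n elements.

|ℤ_237| = 237


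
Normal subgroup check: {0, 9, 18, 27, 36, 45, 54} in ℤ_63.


H = {0, 9, 18, 27, 36, 45, 54} in ℤ_63
ℤ_63 is abelian; every subgroup of an abelian group is normal

Yes, normal subgroup


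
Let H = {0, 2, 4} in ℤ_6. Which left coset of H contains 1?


1 + H = {1 + h (mod 6) : h ∈ H}
1+0=1, 1+2=3, 1+4=5

1 + H = {1, 3, 5}


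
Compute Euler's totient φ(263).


Factor n: 263 = 263
φ(n) = n · ∏(1 - 1/p) over distinct primes p | n
φ(263) = 263 · (1 - 1/263) = 262

φ(263) = 262


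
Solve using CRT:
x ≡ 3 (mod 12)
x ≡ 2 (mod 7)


m₁ = 12, m₂ = 7, gcd = 1, so CRT applies. M = m₁·m₂ = 84
Let M₁ = M/m₁ = 7, M₂ = M/m₂ = 12
Find y₁ ≡ M₁⁻¹ (mod m₁): 7⁻¹ ≡ 7 (mod 12)
Find y₂ ≡ M₂⁻¹ (mod m₂): 12⁻¹ ≡ 3 (mod 7)
x = a₁·M₁·y₁ + a₂·M₂·y₂ = 3·7·7 + 2·12·3 = 219
Reduce mod 84: x ≡ 51
Check: 51 mod 12 = 3 ✓, 51 mod 7 = 2 ✓

x ≡ 51 (mod 84)


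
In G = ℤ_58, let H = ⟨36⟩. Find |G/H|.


|⟨36⟩| = n / gcd(36, 58) = 58 / 2 = 29
H is normal (ℤ_58 is abelian).
|G/H| = |G| / |H| = 58 / 29 = 2

|G/H| = 2


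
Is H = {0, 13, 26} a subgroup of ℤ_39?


Subgroup test for H = {0, 13, 26} in (ℤ_39, +):
(1) 0 ∈ H? Yes
(2) Closure: for all a,b ∈ H, (a+b) mod 39 ∈ H? Yes
(3) Inverses: for all a ∈ H, -a mod 39 ∈ H? Yes

Yes, H is a subgroup of ℤ_39


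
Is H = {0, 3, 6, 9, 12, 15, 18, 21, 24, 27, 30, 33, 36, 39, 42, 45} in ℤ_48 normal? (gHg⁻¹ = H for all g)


H = {0, 3, 6, 9, 12, 15, 18, 21, 24, 27, 30, 33, 36, 39, 42, 45} in ℤ_48
ℤ_48 is abelian; every subgroup of an abelian group is normal

Yes, normal subgroup


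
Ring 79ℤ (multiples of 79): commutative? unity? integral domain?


79ℤ is a commutative ring under +,× but has no multiplicative identity (1 ∉ 79ℤ); it has no zero divisors, but without unity it is not an integral domain
Commutative: Yes
Integral domain: No
Has unity: No

79ℤ (multiples of 79): Commutative=Yes, Unity=No


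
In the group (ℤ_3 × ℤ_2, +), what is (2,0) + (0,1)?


Operation: componentwise addition mod (3, 2)
(2,0) + (0,1) = ((a₁+b₁) mod 3, (a₂+b₂) mod 2) with a = (2,0), b = (0,1)

(2,0) + (0,1) = (2,1)


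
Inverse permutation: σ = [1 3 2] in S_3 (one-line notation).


To find σ⁻¹, swap domain and range:
σ(1) = 1 → σ⁻¹(1) = 1
σ(2) = 3 → σ⁻¹(3) = 2
σ(3) = 2 → σ⁻¹(2) = 3

σ⁻¹ = [1 3 2]


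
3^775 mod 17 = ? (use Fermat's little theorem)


Fermat's little theorem: if p is prime and gcd(a,p)=1, then a^(p-1) ≡ 1 (mod p)
p = 17 is prime, gcd(3,17) = 1
Reduce exponent: 775 mod 16 = 7
So 3^775 ≡ 3^7 (mod 17)
3^7 mod 17 = 11

3^775 ≡ 11 (mod 17)


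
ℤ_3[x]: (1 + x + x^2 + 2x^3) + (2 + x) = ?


Add coefficients mod 3:
x^0: 1 + 2 = 0 (mod 3)
x^1: 1 + 1 = 2 (mod 3)
x^2: 1 + 0 = 1 (mod 3)
x^3: 2 + 0 = 2 (mod 3)
Result: 2x + x^2 + 2x^3

f + g = 2x + x^2 + 2x^3


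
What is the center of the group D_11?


Z(G) = {g ∈ G | gx = xg for all x ∈ G}
For odd n, Z(D_n) = {e}: no nontrivial rotation commutes with all reflections

Z(D_11) = {e}


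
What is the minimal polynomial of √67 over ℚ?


√67 satisfies x² - 67 = 0, irreducible over ℚ since 67 is squarefree

Minimal polynomial: x² - 67


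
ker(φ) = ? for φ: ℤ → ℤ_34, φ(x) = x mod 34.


Kernel = preimage of identity
ker(φ) = {x ∈ ℤ : x ≡ 0 (mod 34)} = 34ℤ = {0, ±34, ±68, ...}

ker(φ) = 34ℤ


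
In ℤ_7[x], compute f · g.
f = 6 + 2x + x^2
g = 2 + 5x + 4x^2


Expand and collect like terms; reduce coefficients mod 7:
x^0: 6·2 = 12 ≡ 5 (mod 7)
x^1: 6·5 + 2·2 = 34 ≡ 6 (mod 7)
x^2: 6·4 + 2·5 + 1·2 = 36 ≡ 1 (mod 7)
x^3: 2·4 + 1·5 = 13 ≡ 6 (mod 7)
x^4: 1·4 = 4 ≡ 4 (mod 7)
Result: 5 + 6x + x^2 + 6x^3 + 4x^4

f · g = 5 + 6x + x^2 + 6x^3 + 4x^4


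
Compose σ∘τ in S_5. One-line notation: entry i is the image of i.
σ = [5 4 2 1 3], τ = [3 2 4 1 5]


σ∘τ: apply τ first, then σ
1 →τ 3 →σ 2
2 →τ 2 →σ 4
3 →τ 4 →σ 1
4 →τ 1 →σ 5
5 →τ 5 →σ 3

σ∘τ = [2 4 1 5 3]


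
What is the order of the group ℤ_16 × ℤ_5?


|A × B| = |A| · |B|
|ℤ_16 × ℤ_5| = 16 × 5 = 80

|ℤ_16 × ℤ_5| = 80


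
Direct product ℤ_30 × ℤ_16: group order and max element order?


|ℤ_30 × ℤ_16| = 30 × 16 = 480
Max element order = lcm(30,16) = 240
Cyclic? No (gcd=2)

|ℤ_30×ℤ_16| = 480, max element order = 240


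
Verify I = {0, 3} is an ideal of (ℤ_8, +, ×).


Check ideal conditions for I = {0, 3} in ℤ_8:
(1) I is an additive subgroup? No
(2) For r ∈ ℤ_8 and a ∈ I: r·a ∈ I? No  [counterexample: r=2, a=3, r·a mod 8 = 6 ∉ I]

No, I is not an ideal of ℤ_8


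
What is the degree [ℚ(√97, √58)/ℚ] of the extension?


[ℚ(√97,√58):ℚ] = [ℚ(√97,√58):ℚ(√97)]·[ℚ(√97):ℚ] = 2·2 = 4

[ℚ(√97, √58)/ℚ] = 4


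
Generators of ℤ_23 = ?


g generates ℤ_n iff gcd(g,n) = 1
Prime factors of 23: 23
Generators are g ∈ {1,...,22} not divisible by any of these primes.
Generators: {1, 2, 3, 4, 5, 6, 7, 8, 9, 10, 11, 12, 13, 14, 15, 16, 17, 18, 19, 20, 21, 22}
Number of generators = φ(23) = 22

Generators of ℤ_23 = {1, 2, 3, 4, 5, 6, 7, 8, 9, 10, 11, 12, 13, 14, 15, 16, 17, 18, 19, 20, 21, 22}


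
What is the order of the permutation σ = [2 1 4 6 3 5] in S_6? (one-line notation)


Cycle decomposition: (1 2) (3 4 6 5)
Cycle lengths: 2, 4
Order = lcm(2, 4) = 4

ord(σ) = 4


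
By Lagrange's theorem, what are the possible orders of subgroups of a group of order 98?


Lagrange's theorem: |H| divides |G|
|G| = 98
Divisors of 98: 1, 2, 7, 14, 49, 98

Possible subgroup orders: {1, 2, 7, 14, 49, 98}


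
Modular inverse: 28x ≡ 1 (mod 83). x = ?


Use the extended Euclidean algorithm to write 1 = 28·s + 83·t; then s mod 83 is the inverse.
Euclidean algorithm:
  28 = 0·83 + 28
  83 = 2·28 + 27
  28 = 1·27 + 1
  27 = 27·1 + 0
gcd(28,83) = 1
Back-substitution gives: 28·(3) + 83·(-1) = 1
So 28⁻¹ ≡ 3 ≡ 3 (mod 83)
Check: 28 × 3 = 84 ≡ 1 (mod 83) ✓

28⁻¹ ≡ 3 (mod 83)


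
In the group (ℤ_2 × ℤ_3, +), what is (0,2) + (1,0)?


Operation: componentwise addition mod (2, 3)
(0,2) + (1,0) = ((a₁+b₁) mod 2, (a₂+b₂) mod 3) with a = (0,2), b = (1,0)

(0,2) + (1,0) = (1,2)


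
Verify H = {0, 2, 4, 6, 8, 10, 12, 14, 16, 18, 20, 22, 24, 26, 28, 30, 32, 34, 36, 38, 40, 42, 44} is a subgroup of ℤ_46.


Subgroup test for H = {0, 2, 4, 6, 8, 10, 12, 14, 16, 18, 20, 22, 24, 26, 28, 30, 32, 34, 36, 38, 40, 42, 44} in (ℤ_46, +):
(1) 0 ∈ H? Yes
(2) Closure: for all a,b ∈ H, (a+b) mod 46 ∈ H? Yes
(3) Inverses: for all a ∈ H, -a mod 46 ∈ H? Yes

Yes, H is a subgroup of ℤ_46


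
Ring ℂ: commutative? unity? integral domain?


ℂ is a field: commutative, has unity, every nonzero element is a unit (hence an integral domain)
Commutative: Yes
Integral domain: Yes
Has unity: Yes

ℂ: Commutative=Yes, Unity=Yes


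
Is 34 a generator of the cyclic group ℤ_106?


g generates ℤ_n iff gcd(g, n) = 1
gcd(34, 106) = 2
Since gcd = 2 ≠ 1, ⟨34⟩ has order 53 < 106, so 34 is not a generator.

No, 34 does not generate ℤ_106


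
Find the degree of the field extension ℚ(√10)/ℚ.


√10 has minimal polynomial x² - 10 (irreducible over ℚ since 10 is squarefree)

[ℚ(√10)/ℚ] = 2


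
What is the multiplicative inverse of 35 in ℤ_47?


Use the extended Euclidean algorithm to write 1 = 35·s + 47·t; then s mod 47 is the inverse.
Euclidean algorithm:
  35 = 0·47 + 35
  47 = 1·35 + 12
  35 = 2·12 + 11
  12 = 1·11 + 1
  11 = 11·1 + 0
gcd(35,47) = 1
Back-substitution gives: 35·(-4) + 47·(3) = 1
So 35⁻¹ ≡ -4 ≡ 43 (mod 47)
Check: 35 × 43 = 1505 ≡ 1 (mod 47) ✓

35⁻¹ ≡ 43 (mod 47)


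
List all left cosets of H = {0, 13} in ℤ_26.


H = {0, 13}, |H| = 2
Number of cosets = |G|/|H| = 26/2 = 13
0 + H = {0, 13}
1 + H = {1, 14}
2 + H = {2, 15}
3 + H = {3, 16}
4 + H = {4, 17}
5 + H = {5, 18}
6 + H = {6, 19}
7 + H = {7, 20}
8 + H = {8, 21}
9 + H = {9, 22}
10 + H = {10, 23}
11 + H = {11, 24}
12 + H = {12, 25}

Cosets: 0+H={0,13}; 1+H={1,14}; 2+H={2,15}; 3+H={3,16}; 4+H={4,17}; 5+H={5,18}; 6+H={6,19}; 7+H={7,20}; 8+H={8,21}; 9+H={9,22}; 10+H={10,23}; 11+H={11,24}; 12+H={12,25}


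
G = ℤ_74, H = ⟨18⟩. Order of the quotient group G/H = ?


|⟨18⟩| = n / gcd(18, 74) = 74 / 2 = 37
H is normal (ℤ_74 is abelian).
|G/H| = |G| / |H| = 74 / 37 = 2

|G/H| = 2


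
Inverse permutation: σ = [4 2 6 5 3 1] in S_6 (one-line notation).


To find σ⁻¹, swap domain and range:
σ(1) = 4 → σ⁻¹(4) = 1
σ(2) = 2 → σ⁻¹(2) = 2
σ(3) = 6 → σ⁻¹(6) = 3
σ(4) = 5 → σ⁻¹(5) = 4
σ(5) = 3 → σ⁻¹(3) = 5
σ(6) = 1 → σ⁻¹(1) = 6

σ⁻¹ = [6 2 5 1 4 3]


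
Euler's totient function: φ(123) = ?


Factor n: 123 = 3 × 41
φ(n) = n · ∏(1 - 1/p) over distinct primes p | n
φ(123) = 123 · (1 - 1/3) · (1 - 1/41) = 80

φ(123) = 80


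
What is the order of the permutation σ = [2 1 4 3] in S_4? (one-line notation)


Cycle decomposition: (1 2) (3 4)
Cycle lengths: 2, 2
Order = lcm(2, 2) = 2

ord(σ) = 2


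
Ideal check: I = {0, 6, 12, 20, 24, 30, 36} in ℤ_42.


Check ideal conditions for I = {0, 6, 12, 20, 24, 30, 36} in ℤ_42:
(1) I is an additive subgroup? No
(2) For r ∈ ℤ_42 and a ∈ I: r·a ∈ I? No  [counterexample: r=2, a=20, r·a mod 42 = 40 ∉ I]

No, I is not an ideal of ℤ_42


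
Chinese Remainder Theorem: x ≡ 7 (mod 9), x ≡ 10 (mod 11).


m₁ = 9, m₂ = 11, gcd = 1, so CRT applies. M = m₁·m₂ = 99
Let M₁ = M/m₁ = 11, M₂ = M/m₂ = 9
Find y₁ ≡ M₁⁻¹ (mod m₁): 11⁻¹ ≡ 5 (mod 9)
Find y₂ ≡ M₂⁻¹ (mod m₂): 9⁻¹ ≡ 5 (mod 11)
x = a₁·M₁·y₁ + a₂·M₂·y₂ = 7·11·5 + 10·9·5 = 835
Reduce mod 99: x ≡ 43
Check: 43 mod 9 = 7 ✓, 43 mod 11 = 10 ✓

x ≡ 43 (mod 99)


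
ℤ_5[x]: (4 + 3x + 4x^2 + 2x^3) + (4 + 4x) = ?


Add coefficients mod 5:
x^0: 4 + 4 = 3 (mod 5)
x^1: 3 + 4 = 2 (mod 5)
x^2: 4 + 0 = 4 (mod 5)
x^3: 2 + 0 = 2 (mod 5)
Result: 3 + 2x + 4x^2 + 2x^3

f + g = 3 + 2x + 4x^2 + 2x^3


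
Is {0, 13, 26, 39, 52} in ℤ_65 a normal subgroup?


H = {0, 13, 26, 39, 52} in ℤ_65
ℤ_65 is abelian; every subgroup of an abelian group is normal

Yes, normal subgroup


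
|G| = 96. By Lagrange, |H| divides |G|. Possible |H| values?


Lagrange's theorem: |H| divides |G|
|G| = 96
Divisors of 96: 1, 2, 3, 4, 6, 8, 12, 16, 24, 32, 48, 96

Possible subgroup orders: {1, 2, 3, 4, 6, 8, 12, 16, 24, 32, 48, 96}


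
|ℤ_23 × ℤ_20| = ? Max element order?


|ℤ_23 × ℤ_20| = 23 × 20 = 460
Max element order = lcm(23,20) = 460
Cyclic? Yes (gcd=1)

|ℤ_23×ℤ_20| = 460, max element order = 460


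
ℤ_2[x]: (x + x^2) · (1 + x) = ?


Expand and collect like terms; reduce coefficients mod 2:
x^0: 0·1 = 0 ≡ 0 (mod 2)
x^1: 0·1 + 1·1 = 1 ≡ 1 (mod 2)
x^2: 1·1 + 1·1 = 2 ≡ 0 (mod 2)
x^3: 1·1 = 1 ≡ 1 (mod 2)
Result: x + x^3

f · g = x + x^3


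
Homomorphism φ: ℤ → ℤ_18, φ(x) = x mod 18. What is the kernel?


Kernel = preimage of identity
ker(φ) = {x ∈ ℤ : x ≡ 0 (mod 18)} = 18ℤ = {0, ±18, ±36, ...}

ker(φ) = 18ℤ


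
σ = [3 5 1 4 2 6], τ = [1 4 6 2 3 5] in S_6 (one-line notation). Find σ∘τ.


σ∘τ: apply τ first, then σ
1 →τ 1 →σ 3
2 →τ 4 →σ 4
3 →τ 6 →σ 6
4 →τ 2 →σ 5
5 →τ 3 →σ 1
6 →τ 5 →σ 2

σ∘τ = [3 4 6 5 1 2]


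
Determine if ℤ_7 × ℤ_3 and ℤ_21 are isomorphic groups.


Comparing ℤ_7 × ℤ_3 and ℤ_21:
gcd(7,3) = 1, so ℤ_7 × ℤ_3 ≅ ℤ_21 (CRT)

Yes, ℤ_7 × ℤ_3 ≅ ℤ_21


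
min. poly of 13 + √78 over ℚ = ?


Let α = 13 + √78. Then α - 13 = √78, so (α - 13)² = 78, giving α² - 26α + 91 = 0. Degree 2 and α ∉ ℚ, so this is the minimal polynomial.

Minimal polynomial: x² - 26x + 91


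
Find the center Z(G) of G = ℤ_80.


Z(G) = {g ∈ G | gx = xg for all x ∈ G}
ℤ_80 is abelian, so Z(G) = G

Z(ℤ_80) = ℤ_80


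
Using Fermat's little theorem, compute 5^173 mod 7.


Fermat's little theorem: if p is prime and gcd(a,p)=1, then a^(p-1) ≡ 1 (mod p)
p = 7 is prime, gcd(5,7) = 1
Reduce exponent: 173 mod 6 = 5
So 5^173 ≡ 5^5 (mod 7)
5^5 mod 7 = 3

5^173 ≡ 3 (mod 7)


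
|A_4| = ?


|A_n| = n!/2 (even permutations)
|A_4| = 4!/2 = 24/2 = 12

|A_4| = 12


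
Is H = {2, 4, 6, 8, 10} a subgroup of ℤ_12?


Subgroup test for H = {2, 4, 6, 8, 10} in (ℤ_12, +):
(1) 0 ∈ H? No
(2) Closure: for all a,b ∈ H, (a+b) mod 12 ∈ H? No  [counterexample: 2 + 10 = 0 ∉ H]
(3) Inverses: for all a ∈ H, -a mod 12 ∈ H? Yes

No, H is not a subgroup of ℤ_12


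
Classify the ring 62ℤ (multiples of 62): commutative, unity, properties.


62ℤ is a commutative ring under +,× but has no multiplicative identity (1 ∉ 62ℤ); it has no zero divisors, but without unity it is not an integral domain
Commutative: Yes
Integral domain: No
Has unity: No

62ℤ (multiples of 62): Commutative=Yes, Unity=No


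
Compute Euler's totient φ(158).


Factor n: 158 = 2 × 79
φ(n) = n · ∏(1 - 1/p) over distinct primes p | n
φ(158) = 158 · (1 - 1/2) · (1 - 1/79) = 78

φ(158) = 78


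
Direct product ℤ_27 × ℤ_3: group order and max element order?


|ℤ_27 × ℤ_3| = 27 × 3 = 81
Max element order = lcm(27,3) = 27
Cyclic? No (gcd=3)

|ℤ_27×ℤ_3| = 81, max element order = 27


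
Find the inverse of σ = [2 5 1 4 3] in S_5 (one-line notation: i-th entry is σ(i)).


To find σ⁻¹, swap domain and range:
σ(1) = 2 → σ⁻¹(2) = 1
σ(2) = 5 → σ⁻¹(5) = 2
σ(3) = 1 → σ⁻¹(1) = 3
σ(4) = 4 → σ⁻¹(4) = 4
σ(5) = 3 → σ⁻¹(3) = 5

σ⁻¹ = [3 1 5 4 2]


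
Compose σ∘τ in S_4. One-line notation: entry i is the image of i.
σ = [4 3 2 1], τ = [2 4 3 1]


σ∘τ: apply τ first, then σ
1 →τ 2 →σ 3
2 →τ 4 →σ 1
3 →τ 3 →σ 2
4 →τ 1 →σ 4

σ∘τ = [3 1 2 4]


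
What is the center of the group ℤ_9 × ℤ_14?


Z(G) = {g ∈ G | gx = xg for all x ∈ G}
Direct product of abelian groups is abelian, so Z(G) = G

Z(ℤ_9 × ℤ_14) = ℤ_9 × ℤ_14


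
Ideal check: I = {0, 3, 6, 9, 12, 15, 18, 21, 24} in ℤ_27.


Check ideal conditions for I = {0, 3, 6, 9, 12, 15, 18, 21, 24} in ℤ_27:
(1) I is an additive subgroup? Yes
(2) For r ∈ ℤ_27 and a ∈ I: r·a ∈ I? Yes

Yes, I is an ideal of ℤ_27


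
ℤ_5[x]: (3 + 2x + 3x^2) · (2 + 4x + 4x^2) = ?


Expand and collect like terms; reduce coefficients mod 5:
x^0: 3·2 = 6 ≡ 1 (mod 5)
x^1: 3·4 + 2·2 = 16 ≡ 1 (mod 5)
x^2: 3·4 + 2·4 + 3·2 = 26 ≡ 1 (mod 5)
x^3: 2·4 + 3·4 = 20 ≡ 0 (mod 5)
x^4: 3·4 = 12 ≡ 2 (mod 5)
Result: 1 + x + x^2 + 2x^4

f · g = 1 + x + x^2 + 2x^4


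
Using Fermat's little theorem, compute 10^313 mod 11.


Fermat's little theorem: if p is prime and gcd(a,p)=1, then a^(p-1) ≡ 1 (mod p)
p = 11 is prime, gcd(10,11) = 1
Reduce exponent: 313 mod 10 = 3
So 10^313 ≡ 10^3 (mod 11)
10^3 mod 11 = 10

10^313 ≡ 10 (mod 11)


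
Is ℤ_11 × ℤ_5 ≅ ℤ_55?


Comparing ℤ_11 × ℤ_5 and ℤ_55:
gcd(11,5) = 1, so ℤ_11 × ℤ_5 ≅ ℤ_55 (CRT)

Yes, ℤ_11 × ℤ_5 ≅ ℤ_55


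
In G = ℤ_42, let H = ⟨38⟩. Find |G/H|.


|⟨38⟩| = n / gcd(38, 42) = 42 / 2 = 21
H is normal (ℤ_42 is abelian).
|G/H| = |G| / |H| = 42 / 21 = 2

|G/H| = 2


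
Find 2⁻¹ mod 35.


Use the extended Euclidean algorithm to write 1 = 2·s + 35·t; then s mod 35 is the inverse.
Euclidean algorithm:
  2 = 0·35 + 2
  35 = 17·2 + 1
  2 = 2·1 + 0
gcd(2,35) = 1
Back-substitution gives: 2·(-17) + 35·(1) = 1
So 2⁻¹ ≡ -17 ≡ 18 (mod 35)
Check: 2 × 18 = 36 ≡ 1 (mod 35) ✓

2⁻¹ ≡ 18 (mod 35)


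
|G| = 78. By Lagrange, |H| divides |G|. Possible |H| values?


Lagrange's theorem: |H| divides |G|
|G| = 78
Divisors of 78: 1, 2, 3, 6, 13, 26, 39, 78

Possible subgroup orders: {1, 2, 3, 6, 13, 26, 39, 78}


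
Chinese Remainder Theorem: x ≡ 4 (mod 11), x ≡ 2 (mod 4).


m₁ = 11, m₂ = 4, gcd = 1, so CRT applies. M = m₁·m₂ = 44
Let M₁ = M/m₁ = 4, M₂ = M/m₂ = 11
Find y₁ ≡ M₁⁻¹ (mod m₁): 4⁻¹ ≡ 3 (mod 11)
Find y₂ ≡ M₂⁻¹ (mod m₂): 11⁻¹ ≡ 3 (mod 4)
x = a₁·M₁·y₁ + a₂·M₂·y₂ = 4·4·3 + 2·11·3 = 114
Reduce mod 44: x ≡ 26
Check: 26 mod 11 = 4 ✓, 26 mod 4 = 2 ✓

x ≡ 26 (mod 44)


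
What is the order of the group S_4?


|S_n| = n! (number of permutations of n symbols)
|S_4| = 4! = 24

|S_4| = 24


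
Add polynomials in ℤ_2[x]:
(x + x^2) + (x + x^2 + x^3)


Add coefficients mod 2:
x^0: 0 + 0 = 0 (mod 2)
x^1: 1 + 1 = 0 (mod 2)
x^2: 1 + 1 = 0 (mod 2)
x^3: 0 + 1 = 1 (mod 2)
Result: x^3

f + g = x^3


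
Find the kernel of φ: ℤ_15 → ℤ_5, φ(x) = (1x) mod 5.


Kernel = preimage of identity
ker(φ) = {x ∈ ℤ_15 : 1x ≡ 0 (mod 5)}. Since 5 | 15, φ is well-defined. The kernel is the cyclic subgroup ⟨5⟩ of ℤ_15 (order 3), i.e. {0, 5, 10}

ker(φ) = {0, 5, 10}


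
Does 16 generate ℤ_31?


g generates ℤ_n iff gcd(g, n) = 1
gcd(16, 31) = 1
Since gcd = 1, 16 is a generator.

Yes, 16 generates ℤ_31


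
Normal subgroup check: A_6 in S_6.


H = A_6 in S_6
A_6 has index 2 in S_6, and every subgroup of index 2 is normal

Yes, normal subgroup


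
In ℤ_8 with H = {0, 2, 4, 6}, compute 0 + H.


0 + H = {0 + h (mod 8) : h ∈ H}
0+0=0, 0+2=2, 0+4=4, 0+6=6

0 + H = {0, 2, 4, 6}


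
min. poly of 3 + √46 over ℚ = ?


Let α = 3 + √46. Then α - 3 = √46, so (α - 3)² = 46, giving α² - 6α - 37 = 0. Degree 2 and α ∉ ℚ, so this is the minimal polynomial.

Minimal polynomial: x² - 6x - 37


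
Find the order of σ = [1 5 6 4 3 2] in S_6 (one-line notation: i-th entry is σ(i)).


Cycle decomposition: (2 5 3 6)
Cycle lengths: 4
Order = lcm(4) = 4

ord(σ) = 4


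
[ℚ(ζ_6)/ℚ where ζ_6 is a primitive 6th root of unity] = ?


[ℚ(ζ_n):ℚ] = deg Φ_n(x) = φ(n). Here φ(6) = 2

[ℚ(ζ_6)/ℚ where ζ_6 is a primitive 6th root of unity] = 2


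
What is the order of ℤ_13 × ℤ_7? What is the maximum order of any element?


|ℤ_13 × ℤ_7| = 13 × 7 = 91
Max element order = lcm(13,7) = 91
Cyclic? Yes (gcd=1)

|ℤ_13×ℤ_7| = 91, max element order = 91


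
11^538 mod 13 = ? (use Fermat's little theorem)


Fermat's little theorem: if p is prime and gcd(a,p)=1, then a^(p-1) ≡ 1 (mod p)
p = 13 is prime, gcd(11,13) = 1
Reduce exponent: 538 mod 12 = 10
So 11^538 ≡ 11^10 (mod 13)
11^10 mod 13 = 10

11^538 ≡ 10 (mod 13)


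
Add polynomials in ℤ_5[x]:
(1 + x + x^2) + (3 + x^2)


Add coefficients mod 5:
x^0: 1 + 3 = 4 (mod 5)
x^1: 1 + 0 = 1 (mod 5)
x^2: 1 + 1 = 2 (mod 5)
Result: 4 + x + 2x^2

f + g = 4 + x + 2x^2


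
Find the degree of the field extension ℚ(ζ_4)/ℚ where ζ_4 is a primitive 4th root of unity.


[ℚ(ζ_n):ℚ] = deg Φ_n(x) = φ(n). Here φ(4) = 2

[ℚ(ζ_4)/ℚ where ζ_4 is a primitive 4th root of unity] = 2


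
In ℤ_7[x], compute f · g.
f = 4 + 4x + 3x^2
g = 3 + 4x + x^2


Expand and collect like terms; reduce coefficients mod 7:
x^0: 4·3 = 12 ≡ 5 (mod 7)
x^1: 4·4 + 4·3 = 28 ≡ 0 (mod 7)
x^2: 4·1 + 4·4 + 3·3 = 29 ≡ 1 (mod 7)
x^3: 4·1 + 3·4 = 16 ≡ 2 (mod 7)
x^4: 3·1 = 3 ≡ 3 (mod 7)
Result: 5 + x^2 + 2x^3 + 3x^4

f · g = 5 + x^2 + 2x^3 + 3x^4


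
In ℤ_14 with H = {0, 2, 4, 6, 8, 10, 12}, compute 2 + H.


2 + H = {2 + h (mod 14) : h ∈ H}
2+0=2, 2+2=4, 2+4=6, 2+6=8, 2+8=10, 2+10=12, 2+12=0
2 + H = {0, 2, 4, 6, 8, 10, 12} = 0 + H

2 + H = {0, 2, 4, 6, 8, 10, 12}


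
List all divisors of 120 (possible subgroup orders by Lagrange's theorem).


Lagrange's theorem: |H| divides |G|
|G| = 120
Divisors of 120: 1, 2, 3, 4, 5, 6, 8, 10, 12, 15, 20, 24, 30, 40, 60, 120

Possible subgroup orders: {1, 2, 3, 4, 5, 6, 8, 10, 12, 15, 20, 24, 30, 40, 60, 120}


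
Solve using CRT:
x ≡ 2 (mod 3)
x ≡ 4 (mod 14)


m₁ = 3, m₂ = 14, gcd = 1, so CRT applies. M = m₁·m₂ = 42
Let M₁ = M/m₁ = 14, M₂ = M/m₂ = 3
Find y₁ ≡ M₁⁻¹ (mod m₁): 14⁻¹ ≡ 2 (mod 3)
Find y₂ ≡ M₂⁻¹ (mod m₂): 3⁻¹ ≡ 5 (mod 14)
x = a₁·M₁·y₁ + a₂·M₂·y₂ = 2·14·2 + 4·3·5 = 116
Reduce mod 42: x ≡ 32
Check: 32 mod 3 = 2 ✓, 32 mod 14 = 4 ✓

x ≡ 32 (mod 42)


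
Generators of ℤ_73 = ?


g generates ℤ_n iff gcd(g,n) = 1
Prime factors of 73: 73
Generators are g ∈ {1,...,72} not divisible by any of these primes.
Generators: {1, 2, 3, 4, 5, 6, 7, 8, 9, 10, 11, 12, 13, 14, 15, 16, 17, 18, 19, 20, 21, 22, 23, 24, 25, 26, 27, 28, 29, 30, 31, 32, 33, 34, 35, 36, 37, 38, 39, 40, 41, 42, 43, 44, 45, 46, 47, 48, 49, 50, 51, 52, 53, 54, 55, 56, 57, 58, 59, 60, 61, 62, 63, 64, 65, 66, 67, 68, 69, 70, 71, 72}
Number of generators = φ(73) = 72

Generators of ℤ_73 = {1, 2, 3, 4, 5, 6, 7, 8, 9, 10, 11, 12, 13, 14, 15, 16, 17, 18, 19, 20, 21, 22, 23, 24, 25, 26, 27, 28, 29, 30, 31, 32, 33, 34, 35, 36, 37, 38, 39, 40, 41, 42, 43, 44, 45, 46, 47, 48, 49, 50, 51, 52, 53, 54, 55, 56, 57, 58, 59, 60, 61, 62, 63, 64, 65, 66, 67, 68, 69, 70, 71, 72}


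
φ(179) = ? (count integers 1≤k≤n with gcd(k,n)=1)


Factor n: 179 = 179
φ(n) = n · ∏(1 - 1/p) over distinct primes p | n
φ(179) = 179 · (1 - 1/179) = 178

φ(179) = 178


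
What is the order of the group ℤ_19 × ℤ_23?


|A × B| = |A| · |B|
|ℤ_19 × ℤ_23| = 19 × 23 = 437

|ℤ_19 × ℤ_23| = 437


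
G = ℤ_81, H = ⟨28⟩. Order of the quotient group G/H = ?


|⟨28⟩| = n / gcd(28, 81) = 81 / 1 = 81
H is normal (ℤ_81 is abelian).
|G/H| = |G| / |H| = 81 / 81 = 1

|G/H| = 1


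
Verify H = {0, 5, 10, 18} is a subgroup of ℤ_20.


Subgroup test for H = {0, 5, 10, 18} in (ℤ_20, +):
(1) 0 ∈ H? Yes
(2) Closure: for all a,b ∈ H, (a+b) mod 20 ∈ H? No  [counterexample: 5 + 10 = 15 ∉ H]
(3) Inverses: for all a ∈ H, -a mod 20 ∈ H? No

No, H is not a subgroup of ℤ_20


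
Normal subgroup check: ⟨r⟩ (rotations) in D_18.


H = ⟨r⟩ (rotations) in D_18
The rotation subgroup ⟨r⟩ has index 2 in D_18, so it is normal

Yes, normal subgroup


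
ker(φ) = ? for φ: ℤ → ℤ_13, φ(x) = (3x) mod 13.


Kernel = preimage of identity
ker(φ) = {x ∈ ℤ : 3x ≡ 0 (mod 13)}. gcd(3,13) = 1, so 3x ≡ 0 (mod 13) ⟺ x ≡ 0 (mod 13/1 = 13). Hence ker(φ) = 13ℤ

ker(φ) = 13ℤ


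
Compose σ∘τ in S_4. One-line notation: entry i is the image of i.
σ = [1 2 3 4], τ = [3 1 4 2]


σ∘τ: apply τ first, then σ
1 →τ 3 →σ 3
2 →τ 1 →σ 1
3 →τ 4 →σ 4
4 →τ 2 →σ 2

σ∘τ = [3 1 4 2]


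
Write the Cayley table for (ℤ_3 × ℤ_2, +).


Elements: {(0,0), (0,1), (1,0), (1,1), (2,0), (2,1)}
Operation: componentwise addition mod (3, 2)
Entry (a, b) = ((a₁+b₁) mod 3, (a₂+b₂) mod 2)

Cayley table:
      | (0,0) | (0,1) | (1,0) | (1,1) | (2,0) | (2,1)
(0,0) | (0,0) | (0,1) | (1,0) | (1,1) | (2,0) | (2,1)
(0,1) | (0,1) | (0,0) | (1,1) | (1,0) | (2,1) | (2,0)
(1,0) | (1,0) | (1,1) | (2,0) | (2,1) | (0,0) | (0,1)
(1,1) | (1,1) | (1,0) | (2,1) | (2,0) | (0,1) | (0,0)
(2,0) | (2,0) | (2,1) | (0,0) | (0,1) | (1,0) | (1,1)
(2,1) | (2,1) | (2,0) | (0,1) | (0,0) | (1,1) | (1,0)


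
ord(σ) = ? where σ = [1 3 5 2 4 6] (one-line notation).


Cycle decomposition: (2 3 5 4)
Cycle lengths: 4
Order = lcm(4) = 4

ord(σ) = 4


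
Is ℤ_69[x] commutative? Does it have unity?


ℤ_69 has zero divisors (3·23 ≡ 0), and these lift to constant zero divisors in ℤ_69[x]; so not an integral domain
Commutative: Yes
Integral domain: No
Has unity: Yes

ℤ_69[x]: Commutative=Yes, Unity=Yes


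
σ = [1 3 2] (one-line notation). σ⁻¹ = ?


To find σ⁻¹, swap domain and range:
σ(1) = 1 → σ⁻¹(1) = 1
σ(2) = 3 → σ⁻¹(3) = 2
σ(3) = 2 → σ⁻¹(2) = 3

σ⁻¹ = [1 3 2]


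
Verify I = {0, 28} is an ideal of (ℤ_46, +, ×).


Check ideal conditions for I = {0, 28} in ℤ_46:
(1) I is an additive subgroup? No
(2) For r ∈ ℤ_46 and a ∈ I: r·a ∈ I? No  [counterexample: r=2, a=28, r·a mod 46 = 10 ∉ I]

No, I is not an ideal of ℤ_46


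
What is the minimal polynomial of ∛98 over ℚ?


∛98 satisfies x³ - 98 = 0, irreducible over ℚ (no rational root; 98 is not a perfect cube)

Minimal polynomial: x³ - 98


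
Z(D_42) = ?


Z(G) = {g ∈ G | gx = xg for all x ∈ G}
For even n, Z(D_n) = {e, r^(n/2)}: the 180° rotation r^21 commutes with every reflection and rotation

Z(D_42) = {e, r^21}


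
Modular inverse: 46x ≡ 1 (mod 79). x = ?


Use the extended Euclidean algorithm to write 1 = 46·s + 79·t; then s mod 79 is the inverse.
Euclidean algorithm:
  46 = 0·79 + 46
  79 = 1·46 + 33
  46 = 1·33 + 13
  33 = 2·13 + 7
  13 = 1·7 + 6
  7 = 1·6 + 1
  6 = 6·1 + 0
gcd(46,79) = 1
Back-substitution gives: 46·(-12) + 79·(7) = 1
So 46⁻¹ ≡ -12 ≡ 67 (mod 79)
Check: 46 × 67 = 3082 ≡ 1 (mod 79) ✓

46⁻¹ ≡ 67 (mod 79)


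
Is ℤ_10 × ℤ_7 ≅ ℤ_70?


Comparing ℤ_10 × ℤ_7 and ℤ_70:
gcd(10,7) = 1, so ℤ_10 × ℤ_7 ≅ ℤ_70 (CRT)

Yes, ℤ_10 × ℤ_7 ≅ ℤ_70


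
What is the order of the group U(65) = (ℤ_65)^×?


U(n) is the group of units mod n; |U(n)| = φ(n)
|U(65)| = φ(65) = 48

|U(65) = (ℤ_65)^×| = 48


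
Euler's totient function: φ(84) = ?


Factor n: 84 = 2^2 × 3 × 7
φ(n) = n · ∏(1 - 1/p) over distinct primes p | n
φ(84) = 84 · (1 - 1/2) · (1 - 1/3) · (1 - 1/7) = 24

φ(84) = 24


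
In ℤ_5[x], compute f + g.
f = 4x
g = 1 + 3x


Add coefficients mod 5:
x^0: 0 + 1 = 1 (mod 5)
x^1: 4 + 3 = 2 (mod 5)
Result: 1 + 2x

f + g = 1 + 2x


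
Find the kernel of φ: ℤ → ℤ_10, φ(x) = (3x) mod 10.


Kernel = preimage of identity
ker(φ) = {x ∈ ℤ : 3x ≡ 0 (mod 10)}. gcd(3,10) = 1, so 3x ≡ 0 (mod 10) ⟺ x ≡ 0 (mod 10/1 = 10). Hence ker(φ) = 10ℤ

ker(φ) = 10ℤ


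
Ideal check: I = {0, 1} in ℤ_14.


Check ideal conditions for I = {0, 1} in ℤ_14:
(1) I is an additive subgroup? No
(2) For r ∈ ℤ_14 and a ∈ I: r·a ∈ I? No  [counterexample: r=2, a=1, r·a mod 14 = 2 ∉ I]

No, I is not an ideal of ℤ_14


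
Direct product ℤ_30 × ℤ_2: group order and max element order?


|ℤ_30 × ℤ_2| = 30 × 2 = 60
Max element order = lcm(30,2) = 30
Cyclic? No (gcd=2)

|ℤ_30×ℤ_2| = 60, max element order = 30


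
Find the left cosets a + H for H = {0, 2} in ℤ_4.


H = {0, 2}, |H| = 2
Number of cosets = |G|/|H| = 4/2 = 2
0 + H = {0, 2}
1 + H = {1, 3}

Cosets: 0+H={0,2}; 1+H={1,3}


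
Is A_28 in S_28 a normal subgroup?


H = A_28 in S_28
A_28 has index 2 in S_28, and every subgroup of index 2 is normal

Yes, normal subgroup


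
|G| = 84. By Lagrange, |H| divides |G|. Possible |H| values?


Lagrange's theorem: |H| divides |G|
|G| = 84
Divisors of 84: 1, 2, 3, 4, 6, 7, 12, 14, 21, 28, 42, 84

Possible subgroup orders: {1, 2, 3, 4, 6, 7, 12, 14, 21, 28, 42, 84}


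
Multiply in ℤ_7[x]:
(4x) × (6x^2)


Expand and collect like terms; reduce coefficients mod 7:
x^0: 0·0 = 0 ≡ 0 (mod 7)
x^1: 0·0 + 4·0 = 0 ≡ 0 (mod 7)
x^2: 0·6 + 4·0 = 0 ≡ 0 (mod 7)
x^3: 4·6 = 24 ≡ 3 (mod 7)
Result: 3x^3

f · g = 3x^3


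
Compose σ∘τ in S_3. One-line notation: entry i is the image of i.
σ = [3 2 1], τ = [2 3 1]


σ∘τ: apply τ first, then σ
1 →τ 2 →σ 2
2 →τ 3 →σ 1
3 →τ 1 →σ 3

σ∘τ = [2 1 3]


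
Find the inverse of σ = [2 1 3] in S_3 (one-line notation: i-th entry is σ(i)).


To find σ⁻¹, swap domain and range:
σ(1) = 2 → σ⁻¹(2) = 1
σ(2) = 1 → σ⁻¹(1) = 2
σ(3) = 3 → σ⁻¹(3) = 3

σ⁻¹ = [2 1 3]


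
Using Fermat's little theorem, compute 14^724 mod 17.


Fermat's little theorem: if p is prime and gcd(a,p)=1, then a^(p-1) ≡ 1 (mod p)
p = 17 is prime, gcd(14,17) = 1
Reduce exponent: 724 mod 16 = 4
So 14^724 ≡ 14^4 (mod 17)
14^4 mod 17 = 13

14^724 ≡ 13 (mod 17)


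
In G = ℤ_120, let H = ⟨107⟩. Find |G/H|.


|⟨107⟩| = n / gcd(107, 120) = 120 / 1 = 120
H is normal (ℤ_120 is abelian).
|G/H| = |G| / |H| = 120 / 120 = 1

|G/H| = 1


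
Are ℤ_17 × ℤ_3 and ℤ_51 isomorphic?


Comparing ℤ_17 × ℤ_3 and ℤ_51:
gcd(17,3) = 1, so ℤ_17 × ℤ_3 ≅ ℤ_51 (CRT)

Yes, ℤ_17 × ℤ_3 ≅ ℤ_51


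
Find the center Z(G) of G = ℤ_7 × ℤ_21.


Z(G) = {g ∈ G | gx = xg for all x ∈ G}
Direct product of abelian groups is abelian, so Z(G) = G

Z(ℤ_7 × ℤ_21) = ℤ_7 × ℤ_21


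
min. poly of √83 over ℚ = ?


√83 satisfies x² - 83 = 0, irreducible over ℚ since 83 is squarefree

Minimal polynomial: x² - 83


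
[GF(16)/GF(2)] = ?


GF(16) = GF(2^4), so the extension degree is 4

[GF(16)/GF(2)] = 4


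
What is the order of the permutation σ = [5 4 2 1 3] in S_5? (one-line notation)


Cycle decomposition: (1 5 3 2 4)
Cycle lengths: 5
Order = lcm(5) = 5

ord(σ) = 5


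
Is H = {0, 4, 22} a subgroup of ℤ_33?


Subgroup test for H = {0, 4, 22} in (ℤ_33, +):
(1) 0 ∈ H? Yes
(2) Closure: for all a,b ∈ H, (a+b) mod 33 ∈ H? No  [counterexample: 4 + 4 = 8 ∉ H]
(3) Inverses: for all a ∈ H, -a mod 33 ∈ H? No

No, H is not a subgroup of ℤ_33


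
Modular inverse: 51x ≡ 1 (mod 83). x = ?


Use the extended Euclidean algorithm to write 1 = 51·s + 83·t; then s mod 83 is the inverse.
Euclidean algorithm:
  51 = 0·83 + 51
  83 = 1·51 + 32
  51 = 1·32 + 19
  32 = 1·19 + 13
  19 = 1·13 + 6
  13 = 2·6 + 1
  6 = 6·1 + 0
gcd(51,83) = 1
Back-substitution gives: 51·(-13) + 83·(8) = 1
So 51⁻¹ ≡ -13 ≡ 70 (mod 83)
Check: 51 × 70 = 3570 ≡ 1 (mod 83) ✓

51⁻¹ ≡ 70 (mod 83)


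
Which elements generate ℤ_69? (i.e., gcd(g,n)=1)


g generates ℤ_n iff gcd(g,n) = 1
Prime factors of 69: 3, 23
Generators are g ∈ {1,...,68} not divisible by any of these primes.
Generators: {1, 2, 4, 5, 7, 8, 10, 11, 13, 14, 16, 17, 19, 20, 22, 25, 26, 28, 29, 31, 32, 34, 35, 37, 38, 40, 41, 43, 44, 47, 49, 50, 52, 53, 55, 56, 58, 59, 61, 62, 64, 65, 67, 68}
Number of generators = φ(69) = 44

Generators of ℤ_69 = {1, 2, 4, 5, 7, 8, 10, 11, 13, 14, 16, 17, 19, 20, 22, 25, 26, 28, 29, 31, 32, 34, 35, 37, 38, 40, 41, 43, 44, 47, 49, 50, 52, 53, 55, 56, 58, 59, 61, 62, 64, 65, 67, 68}


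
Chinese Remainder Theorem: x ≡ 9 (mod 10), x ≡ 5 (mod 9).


m₁ = 10, m₂ = 9, gcd = 1, so CRT applies. M = m₁·m₂ = 90
Let M₁ = M/m₁ = 9, M₂ = M/m₂ = 10
Find y₁ ≡ M₁⁻¹ (mod m₁): 9⁻¹ ≡ 9 (mod 10)
Find y₂ ≡ M₂⁻¹ (mod m₂): 10⁻¹ ≡ 1 (mod 9)
x = a₁·M₁·y₁ + a₂·M₂·y₂ = 9·9·9 + 5·10·1 = 779
Reduce mod 90: x ≡ 59
Check: 59 mod 10 = 9 ✓, 59 mod 9 = 5 ✓

x ≡ 59 (mod 90)


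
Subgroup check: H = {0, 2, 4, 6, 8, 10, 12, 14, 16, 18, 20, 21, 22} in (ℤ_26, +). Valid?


Subgroup test for H = {0, 2, 4, 6, 8, 10, 12, 14, 16, 18, 20, 21, 22} in (ℤ_26, +):
(1) 0 ∈ H? Yes
(2) Closure: for all a,b ∈ H, (a+b) mod 26 ∈ H? No  [counterexample: 2 + 21 = 23 ∉ H]
(3) Inverses: for all a ∈ H, -a mod 26 ∈ H? No

No, H is not a subgroup of ℤ_26


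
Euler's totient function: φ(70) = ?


Factor n: 70 = 2 × 5 × 7
φ(n) = n · ∏(1 - 1/p) over distinct primes p | n
φ(70) = 70 · (1 - 1/2) · (1 - 1/5) · (1 - 1/7) = 24

φ(70) = 24


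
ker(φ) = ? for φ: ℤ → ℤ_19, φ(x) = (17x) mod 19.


Kernel = preimage of identity
ker(φ) = {x ∈ ℤ : 17x ≡ 0 (mod 19)}. gcd(17,19) = 1, so 17x ≡ 0 (mod 19) ⟺ x ≡ 0 (mod 19/1 = 19). Hence ker(φ) = 19ℤ

ker(φ) = 19ℤ


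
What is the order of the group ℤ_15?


ℤ_n has n elements.

|ℤ_15| = 15


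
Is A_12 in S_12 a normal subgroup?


H = A_12 in S_12
A_12 has index 2 in S_12, and every subgroup of index 2 is normal

Yes, normal subgroup


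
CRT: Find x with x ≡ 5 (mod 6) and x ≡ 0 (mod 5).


m₁ = 6, m₂ = 5, gcd = 1, so CRT applies. M = m₁·m₂ = 30
Let M₁ = M/m₁ = 5, M₂ = M/m₂ = 6
Find y₁ ≡ M₁⁻¹ (mod m₁): 5⁻¹ ≡ 5 (mod 6)
Find y₂ ≡ M₂⁻¹ (mod m₂): 6⁻¹ ≡ 1 (mod 5)
x = a₁·M₁·y₁ + a₂·M₂·y₂ = 5·5·5 + 0·6·1 = 125
Reduce mod 30: x ≡ 5
Check: 5 mod 6 = 5 ✓, 5 mod 5 = 0 ✓

x ≡ 5 (mod 30)


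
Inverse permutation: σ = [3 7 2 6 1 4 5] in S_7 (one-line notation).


To find σ⁻¹, swap domain and range:
σ(1) = 3 → σ⁻¹(3) = 1
σ(2) = 7 → σ⁻¹(7) = 2
σ(3) = 2 → σ⁻¹(2) = 3
σ(4) = 6 → σ⁻¹(6) = 4
σ(5) = 1 → σ⁻¹(1) = 5
σ(6) = 4 → σ⁻¹(4) = 6
σ(7) = 5 → σ⁻¹(5) = 7

σ⁻¹ = [5 3 1 6 7 4 2]


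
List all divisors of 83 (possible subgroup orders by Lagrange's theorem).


Lagrange's theorem: |H| divides |G|
|G| = 83
Divisors of 83: 1, 83

Possible subgroup orders: {1, 83}


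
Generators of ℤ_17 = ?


g generates ℤ_n iff gcd(g,n) = 1
Prime factors of 17: 17
Generators are g ∈ {1,...,16} not divisible by any of these primes.
Generators: {1, 2, 3, 4, 5, 6, 7, 8, 9, 10, 11, 12, 13, 14, 15, 16}
Number of generators = φ(17) = 16

Generators of ℤ_17 = {1, 2, 3, 4, 5, 6, 7, 8, 9, 10, 11, 12, 13, 14, 15, 16}


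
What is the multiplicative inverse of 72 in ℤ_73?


Use the extended Euclidean algorithm to write 1 = 72·s + 73·t; then s mod 73 is the inverse.
Euclidean algorithm:
  72 = 0·73 + 72
  73 = 1·72 + 1
  72 = 72·1 + 0
gcd(72,73) = 1
Back-substitution gives: 72·(-1) + 73·(1) = 1
So 72⁻¹ ≡ -1 ≡ 72 (mod 73)
Check: 72 × 72 = 5184 ≡ 1 (mod 73) ✓

72⁻¹ ≡ 72 (mod 73)


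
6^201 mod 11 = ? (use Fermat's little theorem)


Fermat's little theorem: if p is prime and gcd(a,p)=1, then a^(p-1) ≡ 1 (mod p)
p = 11 is prime, gcd(6,11) = 1
Reduce exponent: 201 mod 10 = 1
So 6^201 ≡ 6^1 (mod 11)
6^1 mod 11 = 6

6^201 ≡ 6 (mod 11)


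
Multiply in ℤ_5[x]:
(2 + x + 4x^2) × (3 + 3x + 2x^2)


Expand and collect like terms; reduce coefficients mod 5:
x^0: 2·3 = 6 ≡ 1 (mod 5)
x^1: 2·3 + 1·3 = 9 ≡ 4 (mod 5)
x^2: 2·2 + 1·3 + 4·3 = 19 ≡ 4 (mod 5)
x^3: 1·2 + 4·3 = 14 ≡ 4 (mod 5)
x^4: 4·2 = 8 ≡ 3 (mod 5)
Result: 1 + 4x + 4x^2 + 4x^3 + 3x^4

f · g = 1 + 4x + 4x^2 + 4x^3 + 3x^4


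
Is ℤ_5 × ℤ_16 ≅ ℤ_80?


Comparing ℤ_5 × ℤ_16 and ℤ_80:
gcd(5,16) = 1, so ℤ_5 × ℤ_16 ≅ ℤ_80 (CRT)

Yes, ℤ_5 × ℤ_16 ≅ ℤ_80


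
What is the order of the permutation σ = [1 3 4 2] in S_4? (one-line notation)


Cycle decomposition: (2 3 4)
Cycle lengths: 3
Order = lcm(3) = 3

ord(σ) = 3


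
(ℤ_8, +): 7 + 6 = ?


Operation: addition mod 8
7 + 6 = (a + b) mod 8 with a = 7, b = 6

7 + 6 = 5


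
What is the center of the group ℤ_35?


Z(G) = {g ∈ G | gx = xg for all x ∈ G}
ℤ_35 is abelian, so Z(G) = G

Z(ℤ_35) = ℤ_35


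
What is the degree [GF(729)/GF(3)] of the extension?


GF(729) = GF(3^6), so the extension degree is 6

[GF(729)/GF(3)] = 6


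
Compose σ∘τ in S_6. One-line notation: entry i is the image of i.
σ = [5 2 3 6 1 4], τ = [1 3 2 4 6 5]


σ∘τ: apply τ first, then σ
1 →τ 1 →σ 5
2 →τ 3 →σ 3
3 →τ 2 →σ 2
4 →τ 4 →σ 6
5 →τ 6 →σ 4
6 →τ 5 →σ 1

σ∘τ = [5 3 2 6 4 1]


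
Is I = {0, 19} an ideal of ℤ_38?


Check ideal conditions for I = {0, 19} in ℤ_38:
(1) I is an additive subgroup? Yes
(2) For r ∈ ℤ_38 and a ∈ I: r·a ∈ I? Yes

Yes, I is an ideal of ℤ_38


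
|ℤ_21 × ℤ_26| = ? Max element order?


|ℤ_21 × ℤ_26| = 21 × 26 = 546
Max element order = lcm(21,26) = 546
Cyclic? Yes (gcd=1)

|ℤ_21×ℤ_26| = 546, max element order = 546
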